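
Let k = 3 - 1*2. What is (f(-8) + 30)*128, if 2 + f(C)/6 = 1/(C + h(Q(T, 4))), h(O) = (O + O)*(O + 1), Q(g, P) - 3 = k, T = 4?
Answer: 2328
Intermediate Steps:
k = 1 (k = 3 - 2 = 1)
Q(g, P) = 4 (Q(g, P) = 3 + 1 = 4)
h(O) = 2*O*(1 + O) (h(O) = (2*O)*(1 + O) = 2*O*(1 + O))
f(C) = -12 + 6/(40 + C) (f(C) = -12 + 6/(C + 2*4*(1 + 4)) = -12 + 6/(C + 2*4*5) = -12 + 6/(C + 40) = -12 + 6/(40 + C))
(f(-8) + 30)*128 = (6*(-79 - 2*(-8))/(40 - 8) + 30)*128 = (6*(-79 + 16)/32 + 30)*128 = (6*(1/32)*(-63) + 30)*128 = (-189/16 + 30)*128 = (291/16)*128 = 2328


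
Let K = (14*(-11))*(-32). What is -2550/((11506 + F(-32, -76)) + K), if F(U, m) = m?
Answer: -1275/8179 ≈ -0.15589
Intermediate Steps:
K = 4928 (K = -154*(-32) = 4928)
-2550/((11506 + F(-32, -76)) + K) = -2550/((11506 - 76) + 4928) = -2550/(11430 + 4928) = -2550/16358 = -2550*1/16358 = -1275/8179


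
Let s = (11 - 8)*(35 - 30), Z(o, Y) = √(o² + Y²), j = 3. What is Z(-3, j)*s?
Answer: 45*√2 ≈ 63.640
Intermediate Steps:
Z(o, Y) = √(Y² + o²)
s = 15 (s = 3*5 = 15)
Z(-3, j)*s = √(3² + (-3)²)*15 = √(9 + 9)*15 = √18*15 = (3*√2)*15 = 45*√2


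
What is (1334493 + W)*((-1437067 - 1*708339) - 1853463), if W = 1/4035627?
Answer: -21535972909872231328/4035627 ≈ -5.3365e+12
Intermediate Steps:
W = 1/4035627 ≈ 2.4779e-7
(1334493 + W)*((-1437067 - 1*708339) - 1853463) = (1334493 + 1/4035627)*((-1437067 - 1*708339) - 1853463) = 5385515982112*((-1437067 - 708339) - 1853463)/4035627 = 5385515982112*(-2145406 - 1853463)/4035627 = (5385515982112/4035627)*(-3998869) = -21535972909872231328/4035627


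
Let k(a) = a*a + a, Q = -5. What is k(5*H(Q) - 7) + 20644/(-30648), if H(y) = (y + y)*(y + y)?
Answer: 1866013643/7662 ≈ 2.4354e+5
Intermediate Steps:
H(y) = 4*y² (H(y) = (2*y)*(2*y) = 4*y²)
k(a) = a + a² (k(a) = a² + a = a + a²)
k(5*H(Q) - 7) + 20644/(-30648) = (5*(4*(-5)²) - 7)*(1 + (5*(4*(-5)²) - 7)) + 20644/(-30648) = (5*(4*25) - 7)*(1 + (5*(4*25) - 7)) + 20644*(-1/30648) = (5*100 - 7)*(1 + (5*100 - 7)) - 5161/7662 = (500 - 7)*(1 + (500 - 7)) - 5161/7662 = 493*(1 + 493) - 5161/7662 = 493*494 - 5161/7662 = 243542 - 5161/7662 = 1866013643/7662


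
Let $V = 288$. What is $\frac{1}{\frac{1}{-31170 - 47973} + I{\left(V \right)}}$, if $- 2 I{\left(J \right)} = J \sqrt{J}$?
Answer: $\frac{79143}{37406105053765631} - \frac{10823525767872 \sqrt{2}}{37406105053765631} \approx -0.00040921$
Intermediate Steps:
$I{\left(J \right)} = - \frac{J^{\frac{3}{2}}}{2}$ ($I{\left(J \right)} = - \frac{J \sqrt{J}}{2} = - \frac{J^{\frac{3}{2}}}{2}$)
$\frac{1}{\frac{1}{-31170 - 47973} + I{\left(V \right)}} = \frac{1}{\frac{1}{-31170 - 47973} - \frac{288^{\frac{3}{2}}}{2}} = \frac{1}{\frac{1}{-79143} - \frac{3456 \sqrt{2}}{2}} = \frac{1}{- \frac{1}{79143} - 1728 \sqrt{2}}$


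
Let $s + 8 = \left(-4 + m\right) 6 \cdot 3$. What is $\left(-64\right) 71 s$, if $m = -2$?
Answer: $527104$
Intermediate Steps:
$s = -116$ ($s = -8 + \left(-4 - 2\right) 6 \cdot 3 = -8 - 108 = -116$)
$\left(-64\right) 71 s = \left(-64\right) 71 \left(-116\right) = \left(-4544\right) \left(-116\right) = 527104$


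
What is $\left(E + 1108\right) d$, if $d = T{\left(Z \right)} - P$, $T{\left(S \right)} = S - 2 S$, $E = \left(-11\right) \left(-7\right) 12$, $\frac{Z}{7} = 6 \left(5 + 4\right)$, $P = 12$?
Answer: $-792480$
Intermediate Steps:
$Z = 378$ ($Z = 7 \cdot 6 \left(5 + 4\right) = 7 \cdot 6 \cdot 9 = 7 \cdot 54 = 378$)
$E = 924$ ($E = 77 \cdot 12 = 924$)
$T{\left(S \right)} = - S$
$d = -390$ ($d = \left(-1\right) 378 - 12 = -378 - 12 = -390$)
$\left(E + 1108\right) d = \left(924 + 1108\right) \left(-390\right) = 2032 \left(-390\right) = -792480$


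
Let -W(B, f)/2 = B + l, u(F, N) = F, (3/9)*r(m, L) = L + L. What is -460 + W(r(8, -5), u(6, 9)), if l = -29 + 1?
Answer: -344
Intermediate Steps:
r(m, L) = 6*L (r(m, L) = 3*(L + L) = 3*(2*L) = 6*L)
l = -28
W(B, f) = 56 - 2*B (W(B, f) = -2*(B - 28) = -2*(-28 + B) = 56 - 2*B)
-460 + W(r(8, -5), u(6, 9)) = -460 + (56 - 12*(-5)) = -460 + (56 - 2*(-30)) = -460 + (56 + 60) = -460 + 116 = -344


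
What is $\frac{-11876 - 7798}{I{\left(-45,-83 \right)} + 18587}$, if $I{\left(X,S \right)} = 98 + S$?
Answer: $- \frac{9837}{9301} \approx -1.0576$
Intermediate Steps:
$\frac{-11876 - 7798}{I{\left(-45,-83 \right)} + 18587} = \frac{-11876 - 7798}{\left(98 - 83\right) + 18587} = - \frac{19674}{15 + 18587} = - \frac{19674}{18602} = \left(-19674\right) \frac{1}{18602} = - \frac{9837}{9301}$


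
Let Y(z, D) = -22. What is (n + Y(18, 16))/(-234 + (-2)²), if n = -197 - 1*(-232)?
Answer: -13/230 ≈ -0.056522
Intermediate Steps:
n = 35 (n = -197 + 232 = 35)
(n + Y(18, 16))/(-234 + (-2)²) = (35 - 22)/(-234 + (-2)²) = 13/(-234 + 4) = 13/(-230) = 13*(-1/230) = -13/230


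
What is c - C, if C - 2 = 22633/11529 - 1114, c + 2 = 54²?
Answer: 46393121/11529 ≈ 4024.0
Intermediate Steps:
c = 2914 (c = -2 + 54² = -2 + 2916 = 2914)
C = -12797615/11529 (C = 2 + (22633/11529 - 1114) = 2 - 12820673/11529 = -12797615/11529 ≈ -1110.0)
c - C = 2914 - 1*(-12797615/11529) = 2914 + 12797615/11529 = 46393121/11529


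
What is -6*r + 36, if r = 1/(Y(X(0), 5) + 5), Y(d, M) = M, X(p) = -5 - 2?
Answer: 177/5 ≈ 35.400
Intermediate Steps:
X(p) = -7
r = ⅒ (r = 1/(5 + 5) = 1/10 = ⅒ ≈ 0.10000)
-6*r + 36 = -6*⅒ + 36 = -⅗ + 36 = 177/5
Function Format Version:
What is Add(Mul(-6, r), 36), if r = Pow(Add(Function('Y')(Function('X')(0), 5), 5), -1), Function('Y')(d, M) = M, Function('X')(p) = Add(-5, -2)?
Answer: Rational(177, 5) ≈ 35.400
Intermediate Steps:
Function('X')(p) = -7
r = Rational(1, 10) (r = Pow(Add(5, 5), -1) = Pow(10, -1) = Rational(1, 10) ≈ 0.10000)
Add(Mul(-6, r), 36) = Add(Mul(-6, Rational(1, 10)), 36) = Add(Rational(-3, 5), 36) = Rational(177, 5)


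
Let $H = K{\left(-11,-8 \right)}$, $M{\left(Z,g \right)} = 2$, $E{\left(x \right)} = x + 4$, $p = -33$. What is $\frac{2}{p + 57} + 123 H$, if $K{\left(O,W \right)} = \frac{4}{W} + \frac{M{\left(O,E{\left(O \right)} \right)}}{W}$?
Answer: $- \frac{553}{6} \approx -92.167$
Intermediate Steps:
$E{\left(x \right)} = 4 + x$
$K{\left(O,W \right)} = \frac{6}{W}$ ($K{\left(O,W \right)} = \frac{4}{W} + \frac{2}{W} = \frac{6}{W}$)
$H = - \frac{3}{4}$ ($H = \frac{6}{-8} = 6 \left(- \frac{1}{8}\right) = - \frac{3}{4} \approx -0.75$)
$\frac{2}{p + 57} + 123 H = \frac{2}{-33 + 57} + 123 \left(- \frac{3}{4}\right) = \frac{2}{24} - \frac{369}{4} = 2 \cdot \frac{1}{24} - \frac{369}{4} = \frac{1}{12} - \frac{369}{4} = - \frac{553}{6}$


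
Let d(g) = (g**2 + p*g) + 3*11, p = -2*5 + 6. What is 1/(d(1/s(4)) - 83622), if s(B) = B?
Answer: -16/1337439 ≈ -1.1963e-5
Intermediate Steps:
p = -4 (p = -10 + 6 = -4)
d(g) = 33 + g**2 - 4*g (d(g) = (g**2 - 4*g) + 3*11 = (g**2 - 4*g) + 33 = 33 + g**2 - 4*g)
1/(d(1/s(4)) - 83622) = 1/((33 + (1/4)**2 - 4/4) - 83622) = 1/((33 + (1/4)**2 - 4*1/4) - 83622) = 1/((33 + 1/16 - 1) - 83622) = 1/(513/16 - 83622) = 1/(-1337439/16) = -16/1337439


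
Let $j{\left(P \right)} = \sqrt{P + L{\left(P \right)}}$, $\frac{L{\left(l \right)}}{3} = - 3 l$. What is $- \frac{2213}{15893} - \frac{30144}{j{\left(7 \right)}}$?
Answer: $- \frac{2213}{15893} + \frac{7536 i \sqrt{14}}{7} \approx -0.13924 + 4028.2 i$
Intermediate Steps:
$L{\left(l \right)} = - 9 l$ ($L{\left(l \right)} = 3 \left(- 3 l\right) = - 9 l$)
$j{\left(P \right)} = 2 \sqrt{2} \sqrt{- P}$ ($j{\left(P \right)} = \sqrt{P - 9 P} = \sqrt{- 8 P} = 2 \sqrt{2} \sqrt{- P}$)
$- \frac{2213}{15893} - \frac{30144}{j{\left(7 \right)}} = - \frac{2213}{15893} - \frac{30144}{2 \sqrt{2} \sqrt{\left(-1\right) 7}} = \left(-2213\right) \frac{1}{15893} - \frac{30144}{2 \sqrt{2} \sqrt{-7}} = - \frac{2213}{15893} - \frac{30144}{2 \sqrt{2} i \sqrt{7}} = - \frac{2213}{15893} - \frac{30144}{2 i \sqrt{14}} = - \frac{2213}{15893} - 30144 \left(- \frac{i \sqrt{14}}{28}\right) = - \frac{2213}{15893} + \frac{7536 i \sqrt{14}}{7}$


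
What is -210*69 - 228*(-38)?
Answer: -5826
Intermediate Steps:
-210*69 - 228*(-38) = -14490 - 1*(-8664) = -14490 + 8664 = -5826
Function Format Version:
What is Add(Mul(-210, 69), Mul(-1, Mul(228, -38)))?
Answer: -5826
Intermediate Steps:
Add(Mul(-210, 69), Mul(-1, Mul(228, -38))) = Add(-14490, Mul(-1, -8664)) = Add(-14490, 8664) = -5826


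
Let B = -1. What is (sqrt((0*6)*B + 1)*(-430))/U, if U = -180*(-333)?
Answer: -43/5994 ≈ -0.0071738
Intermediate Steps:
U = 59940
(sqrt((0*6)*B + 1)*(-430))/U = (sqrt((0*6)*(-1) + 1)*(-430))/59940 = (sqrt(0*(-1) + 1)*(-430))*(1/59940) = (sqrt(0 + 1)*(-430))*(1/59940) = (sqrt(1)*(-430))*(1/59940) = (1*(-430))*(1/59940) = -430*1/59940 = -43/5994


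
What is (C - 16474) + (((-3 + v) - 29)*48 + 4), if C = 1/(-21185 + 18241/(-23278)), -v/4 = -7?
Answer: -8217076447480/493162671 ≈ -16662.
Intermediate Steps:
v = 28 (v = -4*(-7) = 28)
C = -23278/493162671 (C = 1/(-21185 + 18241*(-1/23278)) = 1/(-21185 - 18241/23278) = 1/(-493162671/23278) = -23278/493162671 ≈ -4.7201e-5)
(C - 16474) + (((-3 + v) - 29)*48 + 4) = (-23278/493162671 - 16474) + (((-3 + 28) - 29)*48 + 4) = -8124361865332/493162671 + ((25 - 29)*48 + 4) = -8124361865332/493162671 + (-4*48 + 4) = -8124361865332/493162671 + (-192 + 4) = -8124361865332/493162671 - 188 = -8217076447480/493162671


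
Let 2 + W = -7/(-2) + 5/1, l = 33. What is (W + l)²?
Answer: 6241/4 ≈ 1560.3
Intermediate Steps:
W = 13/2 (W = -2 + (-7/(-2) + 5/1) = -2 + (-7*(-½) + 5*1) = -2 + (7/2 + 5) = -2 + 17/2 = 13/2 ≈ 6.5000)
(W + l)² = (13/2 + 33)² = (79/2)² = 6241/4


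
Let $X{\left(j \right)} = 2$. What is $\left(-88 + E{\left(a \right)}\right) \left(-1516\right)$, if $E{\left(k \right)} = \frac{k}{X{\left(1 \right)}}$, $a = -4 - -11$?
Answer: $128102$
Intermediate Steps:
$a = 7$ ($a = -4 + 11 = 7$)
$E{\left(k \right)} = \frac{k}{2}$
$\left(-88 + E{\left(a \right)}\right) \left(-1516\right) = \left(-88 + \frac{1}{2} \cdot 7\right) \left(-1516\right) = \left(-88 + \frac{7}{2}\right) \left(-1516\right) = \left(- \frac{169}{2}\right) \left(-1516\right) = 128102$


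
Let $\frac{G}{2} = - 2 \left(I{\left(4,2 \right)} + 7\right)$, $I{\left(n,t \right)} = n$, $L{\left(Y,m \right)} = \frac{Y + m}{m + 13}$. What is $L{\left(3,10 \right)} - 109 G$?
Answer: $\frac{110321}{23} \approx 4796.6$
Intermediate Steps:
$L{\left(Y,m \right)} = \frac{Y + m}{13 + m}$
$G = -44$ ($G = 2 \left(- 2 \left(4 + 7\right)\right) = 2 \left(\left(-2\right) 11\right) = 2 \left(-22\right) = -44$)
$L{\left(3,10 \right)} - 109 G = \frac{3 + 10}{13 + 10} - -4796 = \frac{1}{23} \cdot 13 + 4796 = \frac{13}{23} + 4796 = \frac{110321}{23}$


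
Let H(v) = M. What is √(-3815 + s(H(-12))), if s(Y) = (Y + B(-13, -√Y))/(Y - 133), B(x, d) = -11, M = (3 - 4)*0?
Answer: 54*I*√23142/133 ≈ 61.765*I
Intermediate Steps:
M = 0 (M = -1*0 = 0)
H(v) = 0
s(Y) = (-11 + Y)/(-133 + Y) (s(Y) = (Y - 11)/(Y - 133) = (-11 + Y)/(-133 + Y))
√(-3815 + s(H(-12))) = √(-3815 + (-11 + 0)/(-133 + 0)) = √(-3815 - 11/(-133)) = √(-3815 - 1/133*(-11)) = √(-3815 + 11/133) = √(-507384/133) = 54*I*√23142/133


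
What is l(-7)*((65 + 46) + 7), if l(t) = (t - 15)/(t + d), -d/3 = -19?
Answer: -1298/25 ≈ -51.920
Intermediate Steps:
d = 57 (d = -3*(-19) = 57)
l(t) = (-15 + t)/(57 + t) (l(t) = (t - 15)/(t + 57) = (-15 + t)/(57 + t))
l(-7)*((65 + 46) + 7) = ((-15 - 7)/(57 - 7))*((65 + 46) + 7) = (-22/50)*(111 + 7) = ((1/50)*(-22))*118 = -11/25*118 = -1298/25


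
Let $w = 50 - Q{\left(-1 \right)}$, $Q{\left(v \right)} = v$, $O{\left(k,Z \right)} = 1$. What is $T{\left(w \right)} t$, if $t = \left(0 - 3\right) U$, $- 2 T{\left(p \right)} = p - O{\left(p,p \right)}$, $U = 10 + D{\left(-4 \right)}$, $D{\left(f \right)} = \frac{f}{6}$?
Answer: $700$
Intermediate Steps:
$D{\left(f \right)} = \frac{f}{6}$ ($D{\left(f \right)} = f \frac{1}{6} = \frac{f}{6}$)
$U = \frac{28}{3}$ ($U = 10 + \frac{1}{6} \left(-4\right) = 10 - \frac{2}{3} = \frac{28}{3} \approx 9.3333$)
$w = 51$ ($w = 50 - -1 = 50 + 1 = 51$)
$T{\left(p \right)} = \frac{1}{2} - \frac{p}{2}$ ($T{\left(p \right)} = - \frac{p - 1}{2} = - \frac{-1 + p}{2} = \frac{1}{2} - \frac{p}{2}$)
$t = -28$ ($t = \left(0 - 3\right) \frac{28}{3} = \left(-3\right) \frac{28}{3} = -28$)
$T{\left(w \right)} t = \left(\frac{1}{2} - \frac{51}{2}\right) \left(-28\right) = \left(-25\right) \left(-28\right) = 700$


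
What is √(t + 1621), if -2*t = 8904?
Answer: I*√2831 ≈ 53.207*I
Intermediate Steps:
t = -4452 (t = -½*8904 = -4452)
√(t + 1621) = √(-4452 + 1621) = √(-2831) = I*√2831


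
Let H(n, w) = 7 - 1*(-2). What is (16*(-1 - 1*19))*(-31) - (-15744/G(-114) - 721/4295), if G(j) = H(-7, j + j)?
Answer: 150361523/12885 ≈ 11670.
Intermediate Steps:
H(n, w) = 9 (H(n, w) = 7 + 2 = 9)
G(j) = 9
(16*(-1 - 1*19))*(-31) - (-15744/G(-114) - 721/4295) = (16*(-1 - 1*19))*(-31) - (-15744/9 - 721/4295) = (16*(-1 - 19))*(-31) - (-15744*⅑ - 721*1/4295) = (16*(-20))*(-31) - (-5248/3 - 721/4295) = -320*(-31) - 1*(-22542323/12885) = 9920 + 22542323/12885 = 150361523/12885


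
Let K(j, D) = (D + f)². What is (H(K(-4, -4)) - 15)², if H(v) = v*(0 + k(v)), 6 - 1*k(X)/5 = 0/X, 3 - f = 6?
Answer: 2117025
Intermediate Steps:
f = -3 (f = 3 - 1*6 = 3 - 6 = -3)
K(j, D) = (-3 + D)² (K(j, D) = (D - 3)² = (-3 + D)²)
k(X) = 30 (k(X) = 30 - 0/X = 30 - 5*0 = 30 + 0 = 30)
H(v) = 30*v (H(v) = v*(0 + 30) = v*30 = 30*v)
(H(K(-4, -4)) - 15)² = (30*(-3 - 4)² - 15)² = (30*(-7)² - 15)² = (30*49 - 15)² = (1470 - 15)² = 1455² = 2117025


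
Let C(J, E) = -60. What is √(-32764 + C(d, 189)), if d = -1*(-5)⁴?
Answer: 2*I*√8206 ≈ 181.17*I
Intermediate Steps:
d = -625 (d = -1*625 = -625)
√(-32764 + C(d, 189)) = √(-32764 - 60) = √(-32824) = 2*I*√8206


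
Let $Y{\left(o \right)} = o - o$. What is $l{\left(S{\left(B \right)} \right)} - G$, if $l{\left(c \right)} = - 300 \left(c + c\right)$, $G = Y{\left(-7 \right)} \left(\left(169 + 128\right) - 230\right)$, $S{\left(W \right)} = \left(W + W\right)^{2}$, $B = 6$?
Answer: $-86400$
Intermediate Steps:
$S{\left(W \right)} = 4 W^{2}$ ($S{\left(W \right)} = \left(2 W\right)^{2} = 4 W^{2}$)
$Y{\left(o \right)} = 0$
$G = 0$ ($G = 0 \left(\left(169 + 128\right) - 230\right) = 0 \left(297 - 230\right) = 0 \cdot 67 = 0$)
$l{\left(c \right)} = - 600 c$ ($l{\left(c \right)} = - 300 \cdot 2 c = - 600 c$)
$l{\left(S{\left(B \right)} \right)} - G = - 600 \cdot 4 \cdot 6^{2} - 0 = - 600 \cdot 4 \cdot 36 + 0 = \left(-600\right) 144 + 0 = -86400 + 0 = -86400$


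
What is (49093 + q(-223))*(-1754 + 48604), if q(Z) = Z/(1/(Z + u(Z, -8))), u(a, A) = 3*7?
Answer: 4410412150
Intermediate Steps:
u(a, A) = 21
q(Z) = Z*(21 + Z) (q(Z) = Z/(1/(Z + 21)) = Z/(1/(21 + Z)) = Z*(21 + Z))
(49093 + q(-223))*(-1754 + 48604) = (49093 - 223*(21 - 223))*(-1754 + 48604) = (49093 - 223*(-202))*46850 = (49093 + 45046)*46850 = 94139*46850 = 4410412150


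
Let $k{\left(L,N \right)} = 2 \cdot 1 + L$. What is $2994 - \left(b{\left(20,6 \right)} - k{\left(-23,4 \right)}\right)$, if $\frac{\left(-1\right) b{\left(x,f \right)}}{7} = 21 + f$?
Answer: $3162$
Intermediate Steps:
$k{\left(L,N \right)} = 2 + L$
$b{\left(x,f \right)} = -147 - 7 f$ ($b{\left(x,f \right)} = - 7 \left(21 + f\right) = -147 - 7 f$)
$2994 - \left(b{\left(20,6 \right)} - k{\left(-23,4 \right)}\right) = 2994 - \left(\left(-147 - 42\right) - \left(2 - 23\right)\right) = 2994 - \left(\left(-147 - 42\right) - -21\right) = 2994 - \left(-189 + 21\right) = 2994 - -168 = 2994 + 168 = 3162$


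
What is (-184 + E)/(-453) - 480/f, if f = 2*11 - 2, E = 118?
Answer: -3602/151 ≈ -23.854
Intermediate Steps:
f = 20 (f = 22 - 2 = 20)
(-184 + E)/(-453) - 480/f = (-184 + 118)/(-453) - 480/20 = -66*(-1/453) - 480*1/20 = 22/151 - 24 = -3602/151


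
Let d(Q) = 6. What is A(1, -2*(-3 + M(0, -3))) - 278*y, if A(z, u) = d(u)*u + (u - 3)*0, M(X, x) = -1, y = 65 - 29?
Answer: -9960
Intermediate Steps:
y = 36
A(z, u) = 6*u (A(z, u) = 6*u + (u - 3)*0 = 6*u + (-3 + u)*0 = 6*u + 0 = 6*u)
A(1, -2*(-3 + M(0, -3))) - 278*y = 6*(-2*(-3 - 1)) - 278*36 = 6*(-2*(-4)) - 10008 = 6*8 - 10008 = 48 - 10008 = -9960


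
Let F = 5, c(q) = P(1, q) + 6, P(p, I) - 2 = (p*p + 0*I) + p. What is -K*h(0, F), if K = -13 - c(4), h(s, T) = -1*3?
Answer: -69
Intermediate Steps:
P(p, I) = 2 + p + p**2 (P(p, I) = 2 + ((p*p + 0*I) + p) = 2 + ((p**2 + 0) + p) = 2 + (p**2 + p) = 2 + (p + p**2) = 2 + p + p**2)
c(q) = 10 (c(q) = (2 + 1 + 1**2) + 6 = (2 + 1 + 1) + 6 = 4 + 6 = 10)
h(s, T) = -3
K = -23 (K = -13 - 1*10 = -13 - 10 = -23)
-K*h(0, F) = -(-23)*(-3) = -1*69 = -69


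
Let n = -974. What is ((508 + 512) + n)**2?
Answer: 2116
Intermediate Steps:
((508 + 512) + n)**2 = ((508 + 512) - 974)**2 = (1020 - 974)**2 = 46**2 = 2116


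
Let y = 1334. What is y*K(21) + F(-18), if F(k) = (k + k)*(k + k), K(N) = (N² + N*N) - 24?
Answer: 1145868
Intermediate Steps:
K(N) = -24 + 2*N² (K(N) = (N² + N²) - 24 = 2*N² - 24 = -24 + 2*N²)
F(k) = 4*k² (F(k) = (2*k)*(2*k) = 4*k²)
y*K(21) + F(-18) = 1334*(-24 + 2*21²) + 4*(-18)² = 1334*(-24 + 2*441) + 4*324 = 1334*(-24 + 882) + 1296 = 1334*858 + 1296 = 1144572 + 1296 = 1145868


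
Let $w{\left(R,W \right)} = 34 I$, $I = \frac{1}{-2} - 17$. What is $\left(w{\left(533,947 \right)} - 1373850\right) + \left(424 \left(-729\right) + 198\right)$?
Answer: $-1683343$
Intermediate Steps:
$I = - \frac{35}{2}$ ($I = - \frac{1}{2} - 17 = - \frac{35}{2} \approx -17.5$)
$w{\left(R,W \right)} = -595$ ($w{\left(R,W \right)} = 34 \left(- \frac{35}{2}\right) = -595$)
$\left(w{\left(533,947 \right)} - 1373850\right) + \left(424 \left(-729\right) + 198\right) = \left(-595 - 1373850\right) + \left(424 \left(-729\right) + 198\right) = -1374445 + \left(-309096 + 198\right) = -1374445 - 308898 = -1683343$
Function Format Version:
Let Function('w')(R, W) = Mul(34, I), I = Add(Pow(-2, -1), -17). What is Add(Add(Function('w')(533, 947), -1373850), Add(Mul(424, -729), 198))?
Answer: -1683343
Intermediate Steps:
I = Rational(-35, 2) (I = Add(Rational(-1, 2), -17) = Rational(-35, 2) ≈ -17.500)
Function('w')(R, W) = -595 (Function('w')(R, W) = Mul(34, Rational(-35, 2)) = -595)
Add(Add(Function('w')(533, 947), -1373850), Add(Mul(424, -729), 198)) = Add(Add(-595, -1373850), Add(Mul(424, -729), 198)) = Add(-1374445, Add(-309096, 198)) = Add(-1374445, -308898) = -1683343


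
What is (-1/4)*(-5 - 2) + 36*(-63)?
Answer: -9065/4 ≈ -2266.3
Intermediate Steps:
(-1/4)*(-5 - 2) + 36*(-63) = -1*¼*(-7) - 2268 = -¼*(-7) - 2268 = 7/4 - 2268 = -9065/4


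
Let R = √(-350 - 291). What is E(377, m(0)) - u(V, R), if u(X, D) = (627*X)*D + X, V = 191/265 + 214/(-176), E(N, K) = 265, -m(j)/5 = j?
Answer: 6191347/23320 + 658179*I*√641/2120 ≈ 265.5 + 7860.3*I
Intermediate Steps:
m(j) = -5*j
V = -11547/23320 (V = 191*(1/265) + 214*(-1/176) = 191/265 - 107/88 = -11547/23320 ≈ -0.49515)
R = I*√641 (R = √(-641) = I*√641 ≈ 25.318*I)
u(X, D) = X + 627*D*X (u(X, D) = 627*D*X + X = X + 627*D*X)
E(377, m(0)) - u(V, R) = 265 - (-11547)*(1 + 627*(I*√641))/23320 = 265 - (-11547)*(1 + 627*I*√641)/23320 = 265 - (-11547/23320 - 658179*I*√641/2120) = 265 + (11547/23320 + 658179*I*√641/2120) = 6191347/23320 + 658179*I*√641/2120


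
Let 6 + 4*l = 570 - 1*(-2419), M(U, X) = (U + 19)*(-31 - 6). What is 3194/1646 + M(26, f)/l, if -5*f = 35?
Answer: -717329/2455009 ≈ -0.29219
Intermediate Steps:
f = -7 (f = -⅕*35 = -7)
M(U, X) = -703 - 37*U (M(U, X) = (19 + U)*(-37) = -703 - 37*U)
l = 2983/4 (l = -3/2 + (570 - 1*(-2419))/4 = -3/2 + (570 + 2419)/4 = -3/2 + (¼)*2989 = -3/2 + 2989/4 = 2983/4 ≈ 745.75)
3194/1646 + M(26, f)/l = 3194/1646 + (-703 - 37*26)/(2983/4) = 3194*(1/1646) + (-703 - 962)*(4/2983) = 1597/823 - 1665*4/2983 = 1597/823 - 6660/2983 = -717329/2455009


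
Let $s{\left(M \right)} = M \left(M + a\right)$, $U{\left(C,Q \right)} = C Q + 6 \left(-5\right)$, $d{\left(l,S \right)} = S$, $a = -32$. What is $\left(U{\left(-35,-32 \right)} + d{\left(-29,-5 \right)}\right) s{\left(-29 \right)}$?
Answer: $1919365$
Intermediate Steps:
$U{\left(C,Q \right)} = -30 + C Q$ ($U{\left(C,Q \right)} = C Q - 30 = -30 + C Q$)
$s{\left(M \right)} = M \left(-32 + M\right)$ ($s{\left(M \right)} = M \left(M - 32\right) = M \left(-32 + M\right)$)
$\left(U{\left(-35,-32 \right)} + d{\left(-29,-5 \right)}\right) s{\left(-29 \right)} = \left(\left(-30 - -1120\right) - 5\right) \left(- 29 \left(-32 - 29\right)\right) = \left(\left(-30 + 1120\right) - 5\right) \left(\left(-29\right) \left(-61\right)\right) = \left(1090 - 5\right) 1769 = 1085 \cdot 1769 = 1919365$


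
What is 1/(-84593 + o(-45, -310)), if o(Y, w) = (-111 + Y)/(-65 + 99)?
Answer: -17/1438159 ≈ -1.1821e-5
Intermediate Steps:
o(Y, w) = -111/34 + Y/34 (o(Y, w) = (-111 + Y)/34 = (-111 + Y)*(1/34) = -111/34 + Y/34)
1/(-84593 + o(-45, -310)) = 1/(-84593 + (-111/34 + (1/34)*(-45))) = 1/(-84593 + (-111/34 - 45/34)) = 1/(-84593 - 78/17) = 1/(-1438159/17) = -17/1438159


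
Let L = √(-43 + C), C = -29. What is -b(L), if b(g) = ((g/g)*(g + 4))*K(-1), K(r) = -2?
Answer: 8 + 12*I*√2 ≈ 8.0 + 16.971*I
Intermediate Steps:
L = 6*I*√2 (L = √(-43 - 29) = √(-72) = 6*I*√2 ≈ 8.4853*I)
b(g) = -8 - 2*g (b(g) = ((g/g)*(g + 4))*(-2) = (1*(4 + g))*(-2) = (4 + g)*(-2) = -8 - 2*g)
-b(L) = -(-8 - 12*I*√2) = 8 + 12*I*√2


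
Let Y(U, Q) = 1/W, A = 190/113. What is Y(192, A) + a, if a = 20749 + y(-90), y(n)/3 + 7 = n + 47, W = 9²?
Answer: 1668520/81 ≈ 20599.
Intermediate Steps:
A = 190/113 (A = 190*(1/113) = 190/113 ≈ 1.6814)
W = 81
y(n) = 120 + 3*n (y(n) = -21 + 3*(n + 47) = -21 + 3*(47 + n) = -21 + (141 + 3*n) = 120 + 3*n)
Y(U, Q) = 1/81
a = 20599 (a = 20749 + (120 + 3*(-90)) = 20749 + (120 - 270) = 20749 - 150 = 20599)
Y(192, A) + a = 1/81 + 20599 = 1668520/81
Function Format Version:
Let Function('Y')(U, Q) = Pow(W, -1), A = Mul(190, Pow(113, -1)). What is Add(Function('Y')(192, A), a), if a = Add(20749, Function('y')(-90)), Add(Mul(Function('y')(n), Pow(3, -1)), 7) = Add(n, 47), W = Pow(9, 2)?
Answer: Rational(1668520, 81) ≈ 20599.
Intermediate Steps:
A = Rational(190, 113) (A = Mul(190, Rational(1, 113)) = Rational(190, 113) ≈ 1.6814)
W = 81
Function('y')(n) = Add(120, Mul(3, n)) (Function('y')(n) = Add(-21, Mul(3, Add(n, 47))) = Add(-21, Mul(3, Add(47, n))) = Add(-21, Add(141, Mul(3, n))) = Add(120, Mul(3, n)))
Function('Y')(U, Q) = Rational(1, 81) (Function('Y')(U, Q) = Pow(81, -1) = Rational(1, 81))
a = 20599 (a = Add(20749, Add(120, Mul(3, -90))) = Add(20749, Add(120, -270)) = Add(20749, -150) = 20599)
Add(Function('Y')(192, A), a) = Add(Rational(1, 81), 20599) = Rational(1668520, 81)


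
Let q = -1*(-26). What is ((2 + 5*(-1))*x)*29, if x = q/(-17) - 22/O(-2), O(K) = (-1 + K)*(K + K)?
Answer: 9947/34 ≈ 292.56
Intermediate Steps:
q = 26
O(K) = 2*K*(-1 + K) (O(K) = (-1 + K)*(2*K) = 2*K*(-1 + K))
x = -343/102 (x = 26/(-17) - 22*(-1/(4*(-1 - 2))) = 26*(-1/17) - 22/(2*(-2)*(-3)) = -26/17 - 22/12 = -26/17 - 22*1/12 = -26/17 - 11/6 = -343/102 ≈ -3.3627)
((2 + 5*(-1))*x)*29 = ((2 + 5*(-1))*(-343/102))*29 = ((2 - 5)*(-343/102))*29 = -3*(-343/102)*29 = (343/34)*29 = 9947/34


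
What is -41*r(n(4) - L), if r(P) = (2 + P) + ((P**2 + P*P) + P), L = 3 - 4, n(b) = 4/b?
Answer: -574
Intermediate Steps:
L = -1
r(P) = 2 + 2*P + 2*P**2 (r(P) = (2 + P) + ((P**2 + P**2) + P) = (2 + P) + (2*P**2 + P) = (2 + P) + (P + 2*P**2) = 2 + 2*P + 2*P**2)
-41*r(n(4) - L) = -41*(2 + 2*(4/4 - 1*(-1)) + 2*(4/4 - 1*(-1))**2) = -41*(2 + 2*(4*(1/4) + 1) + 2*(4*(1/4) + 1)**2) = -41*(2 + 2*(1 + 1) + 2*(1 + 1)**2) = -41*(2 + 2*2 + 2*2**2) = -41*(2 + 4 + 2*4) = -41*(2 + 4 + 8) = -41*14 = -574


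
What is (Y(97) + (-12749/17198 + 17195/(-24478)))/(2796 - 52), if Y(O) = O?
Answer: 10056639209/288787233784 ≈ 0.034824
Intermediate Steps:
(Y(97) + (-12749/17198 + 17195/(-24478)))/(2796 - 52) = (97 + (-12749/17198 + 17195/(-24478)))/(2796 - 52) = (97 + (-12749*1/17198 + 17195*(-1/24478)))/2744 = (97 + (-12749/17198 - 17195/24478))*(1/2744) = (97 - 151947408/105243161)*(1/2744) = (10056639209/105243161)*(1/2744) = 10056639209/288787233784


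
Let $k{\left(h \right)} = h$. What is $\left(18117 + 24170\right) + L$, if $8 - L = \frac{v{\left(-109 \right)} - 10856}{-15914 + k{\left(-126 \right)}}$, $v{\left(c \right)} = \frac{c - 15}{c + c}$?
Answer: $\frac{36972851479}{874180} \approx 42294.0$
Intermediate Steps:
$v{\left(c \right)} = \frac{-15 + c}{2 c}$
$L = \frac{6401819}{874180}$ ($L = 8 - \frac{\frac{-15 - 109}{2 \left(-109\right)} - 10856}{-15914 - 126} = 8 - \frac{\frac{1}{2} \left(- \frac{1}{109}\right) \left(-124\right) - 10856}{-16040} = 8 - \left(\frac{62}{109} - 10856\right) \left(- \frac{1}{16040}\right) = 8 - \left(- \frac{1183242}{109}\right) \left(- \frac{1}{16040}\right) = 8 - \frac{591621}{874180} = \frac{6401819}{874180} \approx 7.3232$)
$\left(18117 + 24170\right) + L = \left(18117 + 24170\right) + \frac{6401819}{874180} = 42287 + \frac{6401819}{874180} = \frac{36972851479}{874180}$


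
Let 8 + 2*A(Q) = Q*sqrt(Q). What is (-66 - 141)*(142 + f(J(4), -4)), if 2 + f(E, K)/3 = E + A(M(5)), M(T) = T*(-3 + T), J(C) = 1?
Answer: -26289 - 3105*sqrt(10) ≈ -36108.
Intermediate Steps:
A(Q) = -4 + Q**(3/2)/2 (A(Q) = -4 + (Q*sqrt(Q))/2 = -4 + Q**(3/2)/2)
f(E, K) = -18 + 3*E + 15*sqrt(10) (f(E, K) = -6 + 3*(E + (-4 + (5*(-3 + 5))**(3/2)/2)) = -6 + 3*(E + (-4 + (5*2)**(3/2)/2)) = -6 + 3*(E + (-4 + 10**(3/2)/2)) = -6 + 3*(E + (-4 + (10*sqrt(10))/2)) = -6 + 3*(E + (-4 + 5*sqrt(10))) = -6 + 3*(-4 + E + 5*sqrt(10)) = -6 + (-12 + 3*E + 15*sqrt(10)) = -18 + 3*E + 15*sqrt(10))
(-66 - 141)*(142 + f(J(4), -4)) = (-66 - 141)*(142 + (-18 + 3*1 + 15*sqrt(10))) = -207*(142 + (-18 + 3 + 15*sqrt(10))) = -207*(142 + (-15 + 15*sqrt(10))) = -207*(127 + 15*sqrt(10)) = -26289 - 3105*sqrt(10)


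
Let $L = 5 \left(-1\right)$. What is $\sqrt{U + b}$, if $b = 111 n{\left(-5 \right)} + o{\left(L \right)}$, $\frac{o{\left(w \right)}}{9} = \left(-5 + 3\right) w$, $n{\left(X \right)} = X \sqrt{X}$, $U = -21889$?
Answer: $\sqrt{-21799 - 555 i \sqrt{5}} \approx 4.201 - 147.7 i$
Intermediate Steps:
$n{\left(X \right)} = X^{\frac{3}{2}}$
$L = -5$
$o{\left(w \right)} = - 18 w$ ($o{\left(w \right)} = 9 \left(-5 + 3\right) w = 9 \left(- 2 w\right) = - 18 w$)
$b = 90 - 555 i \sqrt{5}$ ($b = 111 \left(-5\right)^{\frac{3}{2}} - -90 = 111 \left(- 5 i \sqrt{5}\right) + 90 = - 555 i \sqrt{5} + 90 = 90 - 555 i \sqrt{5} \approx 90.0 - 1241.0 i$)
$\sqrt{U + b} = \sqrt{-21889 + \left(90 - 555 i \sqrt{5}\right)} = \sqrt{-21799 - 555 i \sqrt{5}}$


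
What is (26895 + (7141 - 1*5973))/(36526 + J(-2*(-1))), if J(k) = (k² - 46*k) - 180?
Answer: 28063/36258 ≈ 0.77398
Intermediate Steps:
J(k) = -180 + k² - 46*k
(26895 + (7141 - 1*5973))/(36526 + J(-2*(-1))) = (26895 + (7141 - 1*5973))/(36526 + (-180 + (-2*(-1))² - (-92)*(-1))) = (26895 + (7141 - 5973))/(36526 + (-180 + 2² - 46*2)) = (26895 + 1168)/(36526 + (-180 + 4 - 92)) = 28063/(36526 - 268) = 28063/36258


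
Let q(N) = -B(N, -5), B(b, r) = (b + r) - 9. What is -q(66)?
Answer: 52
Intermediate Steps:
B(b, r) = -9 + b + r
q(N) = 14 - N (q(N) = -(-9 + N - 5) = -(-14 + N) = 14 - N)
-q(66) = -(14 - 1*66) = -(14 - 66) = -1*(-52) = 52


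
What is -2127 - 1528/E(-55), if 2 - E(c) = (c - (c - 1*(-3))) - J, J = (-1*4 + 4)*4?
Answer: -12163/5 ≈ -2432.6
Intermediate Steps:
J = 0 (J = (-4 + 4)*4 = 0*4 = 0)
E(c) = 5 (E(c) = 2 - ((c - (c - 1*(-3))) - 1*0) = 2 - ((c - (c + 3)) + 0) = 2 - ((c - (3 + c)) + 0) = 2 - ((c + (-3 - c)) + 0) = 2 - (-3 + 0) = 2 - 1*(-3) = 2 + 3 = 5)
-2127 - 1528/E(-55) = -2127 - 1528/5 = -12163/5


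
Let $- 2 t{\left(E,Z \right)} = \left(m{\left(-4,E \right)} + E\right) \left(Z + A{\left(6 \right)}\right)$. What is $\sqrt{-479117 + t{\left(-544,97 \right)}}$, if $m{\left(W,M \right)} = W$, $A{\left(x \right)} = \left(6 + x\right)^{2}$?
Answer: $47 i \sqrt{187} \approx 642.71 i$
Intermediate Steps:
$t{\left(E,Z \right)} = - \frac{\left(-4 + E\right) \left(144 + Z\right)}{2}$ ($t{\left(E,Z \right)} = - \frac{\left(-4 + E\right) \left(Z + \left(6 + 6\right)^{2}\right)}{2} = - \frac{\left(-4 + E\right) \left(Z + 12^{2}\right)}{2} = - \frac{\left(-4 + E\right) \left(Z + 144\right)}{2} = - \frac{\left(-4 + E\right) \left(144 + Z\right)}{2}$)
$\sqrt{-479117 + t{\left(-544,97 \right)}} = \sqrt{-479117 + \left(288 - -39168 + 2 \cdot 97 - \left(-272\right) 97\right)} = \sqrt{-479117 + \left(288 + 39168 + 194 + 26384\right)} = \sqrt{-479117 + 66034} = \sqrt{-413083} = 47 i \sqrt{187}$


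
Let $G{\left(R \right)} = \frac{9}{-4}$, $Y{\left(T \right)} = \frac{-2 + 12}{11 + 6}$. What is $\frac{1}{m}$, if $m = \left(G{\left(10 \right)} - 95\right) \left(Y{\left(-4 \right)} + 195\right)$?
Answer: $- \frac{68}{1293425} \approx -5.2574 \cdot 10^{-5}$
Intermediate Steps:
$Y{\left(T \right)} = \frac{10}{17}$
$G{\left(R \right)} = - \frac{9}{4}$ ($G{\left(R \right)} = 9 \left(- \frac{1}{4}\right) = - \frac{9}{4}$)
$m = - \frac{1293425}{68}$ ($m = \left(- \frac{9}{4} - 95\right) \left(\frac{10}{17} + 195\right) = \left(- \frac{389}{4}\right) \frac{3325}{17} = - \frac{1293425}{68} \approx -19021.0$)
$\frac{1}{m} = \frac{1}{- \frac{1293425}{68}} = - \frac{68}{1293425}$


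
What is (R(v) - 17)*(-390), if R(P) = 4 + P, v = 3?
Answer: 3900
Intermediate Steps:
(R(v) - 17)*(-390) = ((4 + 3) - 17)*(-390) = (7 - 17)*(-390) = -10*(-390) = 3900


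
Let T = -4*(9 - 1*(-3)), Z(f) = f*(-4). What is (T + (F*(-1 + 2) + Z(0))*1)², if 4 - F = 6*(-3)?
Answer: 676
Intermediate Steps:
Z(f) = -4*f
F = 22 (F = 4 - 6*(-3) = 4 - 1*(-18) = 4 + 18 = 22)
T = -48 (T = -4*(9 + 3) = -4*12 = -48)
(T + (F*(-1 + 2) + Z(0))*1)² = (-48 + (22*(-1 + 2) - 4*0)*1)² = (-48 + (22*1 + 0)*1)² = (-48 + (22 + 0)*1)² = (-48 + 22*1)² = (-48 + 22)² = (-26)² = 676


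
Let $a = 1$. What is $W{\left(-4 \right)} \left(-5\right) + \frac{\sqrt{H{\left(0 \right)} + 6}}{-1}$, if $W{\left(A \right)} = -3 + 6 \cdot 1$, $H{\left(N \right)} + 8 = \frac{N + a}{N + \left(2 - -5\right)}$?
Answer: $-15 - \frac{i \sqrt{91}}{7} \approx -15.0 - 1.3628 i$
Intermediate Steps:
$H{\left(N \right)} = -8 + \frac{1 + N}{7 + N}$ ($H{\left(N \right)} = -8 + \frac{N + 1}{N + \left(2 - -5\right)} = -8 + \frac{1 + N}{N + \left(2 + 5\right)} = -8 + \frac{1 + N}{N + 7} = -8 + \frac{1 + N}{7 + N}$)
$W{\left(A \right)} = 3$ ($W{\left(A \right)} = -3 + 6 = 3$)
$W{\left(-4 \right)} \left(-5\right) + \frac{\sqrt{H{\left(0 \right)} + 6}}{-1} = 3 \left(-5\right) + \frac{\sqrt{\frac{-55 - 0}{7 + 0} + 6}}{-1} = -15 + \sqrt{\frac{-55 + 0}{7} + 6} \left(-1\right) = -15 + \sqrt{\frac{1}{7} \left(-55\right) + 6} \left(-1\right) = -15 + \sqrt{- \frac{55}{7} + 6} \left(-1\right) = -15 + \sqrt{- \frac{13}{7}} \left(-1\right) = -15 + \frac{i \sqrt{91}}{7} \left(-1\right) = -15 - \frac{i \sqrt{91}}{7}$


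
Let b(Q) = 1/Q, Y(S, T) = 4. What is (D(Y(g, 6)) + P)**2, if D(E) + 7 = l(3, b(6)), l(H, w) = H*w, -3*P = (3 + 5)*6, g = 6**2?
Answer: 2025/4 ≈ 506.25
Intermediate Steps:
g = 36
P = -16 (P = -(3 + 5)*6/3 = -8*6/3 = -1/3*48 = -16)
D(E) = -13/2 (D(E) = -7 + 3/6 = -7 + 3*(1/6) = -7 + 1/2 = -13/2)
(D(Y(g, 6)) + P)**2 = (-13/2 - 16)**2 = (-45/2)**2 = 2025/4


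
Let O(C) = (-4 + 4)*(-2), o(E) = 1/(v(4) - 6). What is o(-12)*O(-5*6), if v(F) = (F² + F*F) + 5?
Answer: 0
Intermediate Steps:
v(F) = 5 + 2*F² (v(F) = (F² + F²) + 5 = 2*F² + 5 = 5 + 2*F²)
o(E) = 1/31 (o(E) = 1/((5 + 2*4²) - 6) = 1/((5 + 2*16) - 6) = 1/((5 + 32) - 6) = 1/(37 - 6) = 1/31)
O(C) = 0 (O(C) = 0*(-2) = 0)
o(-12)*O(-5*6) = (1/31)*0 = 0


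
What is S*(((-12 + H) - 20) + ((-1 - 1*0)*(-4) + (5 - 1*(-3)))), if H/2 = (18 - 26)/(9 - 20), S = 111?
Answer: -22644/11 ≈ -2058.5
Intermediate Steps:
H = 16/11 (H = 2*((18 - 26)/(9 - 20)) = 2*(-8/(-11)) = 2*(-8*(-1/11)) = 2*(8/11) = 16/11 ≈ 1.4545)
S*(((-12 + H) - 20) + ((-1 - 1*0)*(-4) + (5 - 1*(-3)))) = 111*(((-12 + 16/11) - 20) + ((-1 - 1*0)*(-4) + (5 - 1*(-3)))) = 111*((-116/11 - 20) + ((-1 + 0)*(-4) + (5 + 3))) = 111*(-336/11 + (-1*(-4) + 8)) = 111*(-336/11 + (4 + 8)) = 111*(-336/11 + 12) = 111*(-204/11) = -22644/11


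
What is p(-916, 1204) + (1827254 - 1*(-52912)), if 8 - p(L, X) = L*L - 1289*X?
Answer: 2593074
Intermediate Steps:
p(L, X) = 8 - L² + 1289*X (p(L, X) = 8 - (L*L - 1289*X) = 8 - (L² - 1289*X) = 8 + (-L² + 1289*X) = 8 - L² + 1289*X)
p(-916, 1204) + (1827254 - 1*(-52912)) = (8 - 1*(-916)² + 1289*1204) + (1827254 - 1*(-52912)) = (8 - 1*839056 + 1551956) + (1827254 + 52912) = (8 - 839056 + 1551956) + 1880166 = 712908 + 1880166 = 2593074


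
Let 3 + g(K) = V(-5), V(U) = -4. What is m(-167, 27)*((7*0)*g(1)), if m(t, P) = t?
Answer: 0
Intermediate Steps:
g(K) = -7 (g(K) = -3 - 4 = -7)
m(-167, 27)*((7*0)*g(1)) = -167*7*0*(-7) = -0*(-7) = -167*0 = 0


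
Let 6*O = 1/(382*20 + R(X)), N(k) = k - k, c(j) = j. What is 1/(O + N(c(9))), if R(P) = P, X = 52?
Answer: 46152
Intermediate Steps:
N(k) = 0
O = 1/46152 (O = 1/(6*(382*20 + 52)) = 1/(6*(7640 + 52)) = (⅙)/7692 = (⅙)*(1/7692) = 1/46152 ≈ 2.1668e-5)
1/(O + N(c(9))) = 1/(1/46152 + 0) = 1/(1/46152) = 46152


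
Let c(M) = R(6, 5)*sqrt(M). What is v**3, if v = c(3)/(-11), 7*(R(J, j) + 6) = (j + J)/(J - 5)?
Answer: 89373*sqrt(3)/456533 ≈ 0.33907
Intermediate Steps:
R(J, j) = -6 + (J + j)/(7*(-5 + J)) (R(J, j) = -6 + ((j + J)/(J - 5))/7 = -6 + ((J + j)/(-5 + J))/7 = -6 + (J + j)/(7*(-5 + J)))
c(M) = -31*sqrt(M)/7 (c(M) = ((210 + 5 - 41*6)/(7*(-5 + 6)))*sqrt(M) = ((1/7)*(210 + 5 - 246)/1)*sqrt(M) = ((1/7)*1*(-31))*sqrt(M) = -31*sqrt(M)/7)
v = 31*sqrt(3)/77 (v = -31*sqrt(3)/7/(-11) = -31*sqrt(3)/7*(-1/11) = 31*sqrt(3)/77 ≈ 0.69732)
v**3 = (31*sqrt(3)/77)**3 = 89373*sqrt(3)/456533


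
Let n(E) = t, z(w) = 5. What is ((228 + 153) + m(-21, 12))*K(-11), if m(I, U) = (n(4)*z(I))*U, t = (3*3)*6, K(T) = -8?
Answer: -28968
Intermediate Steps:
t = 54 (t = 9*6 = 54)
n(E) = 54
m(I, U) = 270*U (m(I, U) = (54*5)*U = 270*U)
((228 + 153) + m(-21, 12))*K(-11) = ((228 + 153) + 270*12)*(-8) = (381 + 3240)*(-8) = 3621*(-8) = -28968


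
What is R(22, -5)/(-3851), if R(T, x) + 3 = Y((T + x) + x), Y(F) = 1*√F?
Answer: 3/3851 - 2*√3/3851 ≈ -0.00012051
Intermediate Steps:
Y(F) = √F
R(T, x) = -3 + √(T + 2*x) (R(T, x) = -3 + √((T + x) + x) = -3 + √(T + 2*x))
R(22, -5)/(-3851) = (-3 + √(22 + 2*(-5)))/(-3851) = (-3 + √(22 - 10))*(-1/3851) = (-3 + √12)*(-1/3851) = (-3 + 2*√3)*(-1/3851) = 3/3851 - 2*√3/3851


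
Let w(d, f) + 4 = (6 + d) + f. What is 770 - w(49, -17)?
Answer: 736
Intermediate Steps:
w(d, f) = 2 + d + f (w(d, f) = -4 + ((6 + d) + f) = -4 + (6 + d + f) = 2 + d + f)
770 - w(49, -17) = 770 - (2 + 49 - 17) = 770 - 1*34 = 770 - 34 = 736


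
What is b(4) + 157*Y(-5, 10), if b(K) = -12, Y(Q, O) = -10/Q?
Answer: 302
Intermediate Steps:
b(4) + 157*Y(-5, 10) = -12 + 157*(-10/(-5)) = -12 + 157*(-10*(-1/5)) = -12 + 157*2 = -12 + 314 = 302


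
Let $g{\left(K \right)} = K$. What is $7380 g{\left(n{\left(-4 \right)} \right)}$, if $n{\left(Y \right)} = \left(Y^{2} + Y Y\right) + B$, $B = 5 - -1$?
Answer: $280440$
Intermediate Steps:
$B = 6$ ($B = 5 + 1 = 6$)
$n{\left(Y \right)} = 6 + 2 Y^{2}$ ($n{\left(Y \right)} = \left(Y^{2} + Y Y\right) + 6 = \left(Y^{2} + Y^{2}\right) + 6 = 2 Y^{2} + 6 = 6 + 2 Y^{2}$)
$7380 g{\left(n{\left(-4 \right)} \right)} = 7380 \left(6 + 2 \left(-4\right)^{2}\right) = 7380 \left(6 + 2 \cdot 16\right) = 7380 \left(6 + 32\right) = 7380 \cdot 38 = 280440$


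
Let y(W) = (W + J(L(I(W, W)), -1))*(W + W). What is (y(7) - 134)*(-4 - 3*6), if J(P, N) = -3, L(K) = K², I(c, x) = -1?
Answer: 1716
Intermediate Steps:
y(W) = 2*W*(-3 + W) (y(W) = (W - 3)*(W + W) = (-3 + W)*(2*W) = 2*W*(-3 + W))
(y(7) - 134)*(-4 - 3*6) = (2*7*(-3 + 7) - 134)*(-4 - 3*6) = (2*7*4 - 134)*(-4 - 18) = (56 - 134)*(-22) = -78*(-22) = 1716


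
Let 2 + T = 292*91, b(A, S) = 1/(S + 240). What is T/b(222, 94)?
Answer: 8874380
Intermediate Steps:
b(A, S) = 1/(240 + S)
T = 26570 (T = -2 + 292*91 = -2 + 26572 = 26570)
T/b(222, 94) = 26570/(1/(240 + 94)) = 26570/(1/334) = 26570*334 = 8874380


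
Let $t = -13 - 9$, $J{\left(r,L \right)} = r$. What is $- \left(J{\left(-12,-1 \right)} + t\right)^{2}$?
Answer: $-1156$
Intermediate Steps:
$t = -22$ ($t = -13 - 9 = -22$)
$- \left(J{\left(-12,-1 \right)} + t\right)^{2} = - \left(-12 - 22\right)^{2} = - \left(-34\right)^{2} = \left(-1\right) 1156 = -1156$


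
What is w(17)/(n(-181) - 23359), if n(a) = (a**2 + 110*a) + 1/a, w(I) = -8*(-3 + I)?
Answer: 2896/271707 ≈ 0.010659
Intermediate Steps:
w(I) = 24 - 8*I
n(a) = 1/a + a**2 + 110*a
w(17)/(n(-181) - 23359) = (24 - 8*17)/((1 + (-181)**2*(110 - 181))/(-181) - 23359) = (24 - 136)/(-(1 + 32761*(-71))/181 - 23359) = -112/(-(1 - 2326031)/181 - 23359) = -112/(-1/181*(-2326030) - 23359) = -112/(2326030/181 - 23359) = -112/(-1901949/181) = -112*(-181/1901949) = 2896/271707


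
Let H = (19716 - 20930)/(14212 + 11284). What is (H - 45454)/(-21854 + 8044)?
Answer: 579448199/176049880 ≈ 3.2914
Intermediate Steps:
H = -607/12748 (H = -1214/25496 = -1214*1/25496 = -607/12748 ≈ -0.047615)
(H - 45454)/(-21854 + 8044) = (-607/12748 - 45454)/(-21854 + 8044) = -579448199/12748/(-13810) = -579448199/12748*(-1/13810) = 579448199/176049880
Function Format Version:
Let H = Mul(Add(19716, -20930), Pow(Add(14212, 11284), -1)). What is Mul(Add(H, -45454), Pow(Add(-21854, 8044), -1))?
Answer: Rational(579448199, 176049880) ≈ 3.2914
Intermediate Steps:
H = Rational(-607, 12748) (H = Mul(-1214, Pow(25496, -1)) = Mul(-1214, Rational(1, 25496)) = Rational(-607, 12748) ≈ -0.047615)
Mul(Add(H, -45454), Pow(Add(-21854, 8044), -1)) = Mul(Add(Rational(-607, 12748), -45454), Pow(Add(-21854, 8044), -1)) = Mul(Rational(-579448199, 12748), Pow(-13810, -1)) = Mul(Rational(-579448199, 12748), Rational(-1, 13810)) = Rational(579448199, 176049880)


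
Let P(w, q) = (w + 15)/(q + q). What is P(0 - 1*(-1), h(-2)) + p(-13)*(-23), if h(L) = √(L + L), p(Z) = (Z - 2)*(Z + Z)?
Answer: -8970 - 4*I ≈ -8970.0 - 4.0*I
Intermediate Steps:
p(Z) = 2*Z*(-2 + Z) (p(Z) = (-2 + Z)*(2*Z) = 2*Z*(-2 + Z))
h(L) = √2*√L (h(L) = √(2*L) = √2*√L)
P(w, q) = (15 + w)/(2*q) (P(w, q) = (15 + w)/((2*q)) = (15 + w)*(1/(2*q)) = (15 + w)/(2*q))
P(0 - 1*(-1), h(-2)) + p(-13)*(-23) = (15 + (0 - 1*(-1)))/(2*((√2*√(-2)))) + (2*(-13)*(-2 - 13))*(-23) = (15 + (0 + 1))/(2*((√2*(I*√2)))) + (2*(-13)*(-15))*(-23) = (15 + 1)/(2*((2*I))) + 390*(-23) = (½)*(-I/2)*16 - 8970 = -4*I - 8970 = -8970 - 4*I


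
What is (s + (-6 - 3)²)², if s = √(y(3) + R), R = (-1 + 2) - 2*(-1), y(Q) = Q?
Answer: (81 + √6)² ≈ 6963.8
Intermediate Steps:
R = 3 (R = 1 + 2 = 3)
s = √6 (s = √(3 + 3) = √6 ≈ 2.4495)
(s + (-6 - 3)²)² = (√6 + (-6 - 3)²)² = (√6 + (-9)²)² = (√6 + 81)² = (81 + √6)²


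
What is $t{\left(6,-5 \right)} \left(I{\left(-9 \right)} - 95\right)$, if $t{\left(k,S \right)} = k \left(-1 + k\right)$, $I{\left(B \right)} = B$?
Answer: $-3120$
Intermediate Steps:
$t{\left(6,-5 \right)} \left(I{\left(-9 \right)} - 95\right) = 6 \left(-1 + 6\right) \left(-9 - 95\right) = 6 \cdot 5 \left(-104\right) = 30 \left(-104\right) = -3120$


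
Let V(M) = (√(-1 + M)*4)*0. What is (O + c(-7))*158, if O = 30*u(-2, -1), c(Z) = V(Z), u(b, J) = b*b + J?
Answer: 14220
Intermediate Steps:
u(b, J) = J + b² (u(b, J) = b² + J = J + b²)
V(M) = 0 (V(M) = (4*√(-1 + M))*0 = 0)
c(Z) = 0
O = 90 (O = 30*(-1 + (-2)²) = 30*(-1 + 4) = 30*3 = 90)
(O + c(-7))*158 = (90 + 0)*158 = 90*158 = 14220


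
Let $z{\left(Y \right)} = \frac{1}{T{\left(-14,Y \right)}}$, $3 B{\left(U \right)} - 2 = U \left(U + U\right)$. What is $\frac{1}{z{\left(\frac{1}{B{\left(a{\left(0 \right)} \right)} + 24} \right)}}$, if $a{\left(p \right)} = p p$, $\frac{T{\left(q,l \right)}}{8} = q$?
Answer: $-112$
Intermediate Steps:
$T{\left(q,l \right)} = 8 q$
$a{\left(p \right)} = p^{2}$
$B{\left(U \right)} = \frac{2}{3} + \frac{2 U^{2}}{3}$ ($B{\left(U \right)} = \frac{2}{3} + \frac{U \left(U + U\right)}{3} = \frac{2}{3} + \frac{U 2 U}{3} = \frac{2}{3} + \frac{2 U^{2}}{3}$)
$z{\left(Y \right)} = - \frac{1}{112}$ ($z{\left(Y \right)} = \frac{1}{8 \left(-14\right)} = \frac{1}{-112} = - \frac{1}{112}$)
$\frac{1}{z{\left(\frac{1}{B{\left(a{\left(0 \right)} \right)} + 24} \right)}} = \frac{1}{- \frac{1}{112}} = -112$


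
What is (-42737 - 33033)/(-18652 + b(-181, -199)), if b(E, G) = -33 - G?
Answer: 37885/9243 ≈ 4.0988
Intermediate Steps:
(-42737 - 33033)/(-18652 + b(-181, -199)) = (-42737 - 33033)/(-18652 + (-33 - 1*(-199))) = -75770/(-18652 + (-33 + 199)) = -75770/(-18652 + 166) = -75770/(-18486) = -75770*(-1/18486) = 37885/9243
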